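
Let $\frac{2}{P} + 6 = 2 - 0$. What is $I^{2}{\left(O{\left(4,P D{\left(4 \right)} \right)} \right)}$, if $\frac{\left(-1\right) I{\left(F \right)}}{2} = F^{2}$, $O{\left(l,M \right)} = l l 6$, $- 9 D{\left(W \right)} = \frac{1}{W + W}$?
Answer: $339738624$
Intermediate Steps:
$P = - \frac{1}{2}$ ($P = \frac{2}{-6 + \left(2 - 0\right)} = \frac{2}{-6 + \left(2 + 0\right)} = \frac{2}{-6 + 2} = \frac{2}{-4} = 2 \left(- \frac{1}{4}\right) = - \frac{1}{2} \approx -0.5$)
$D{\left(W \right)} = - \frac{1}{18 W}$ ($D{\left(W \right)} = - \frac{1}{9 \left(W + W\right)} = - \frac{1}{9 \cdot 2 W} = - \frac{\frac{1}{2} \frac{1}{W}}{9} = - \frac{1}{18 W}$)
$O{\left(l,M \right)} = 6 l^{2}$ ($O{\left(l,M \right)} = l^{2} \cdot 6 = 6 l^{2}$)
$I{\left(F \right)} = - 2 F^{2}$
$I^{2}{\left(O{\left(4,P D{\left(4 \right)} \right)} \right)} = \left(- 2 \left(6 \cdot 4^{2}\right)^{2}\right)^{2} = \left(- 2 \left(6 \cdot 16\right)^{2}\right)^{2} = \left(- 2 \cdot 96^{2}\right)^{2} = \left(\left(-2\right) 9216\right)^{2} = \left(-18432\right)^{2} = 339738624$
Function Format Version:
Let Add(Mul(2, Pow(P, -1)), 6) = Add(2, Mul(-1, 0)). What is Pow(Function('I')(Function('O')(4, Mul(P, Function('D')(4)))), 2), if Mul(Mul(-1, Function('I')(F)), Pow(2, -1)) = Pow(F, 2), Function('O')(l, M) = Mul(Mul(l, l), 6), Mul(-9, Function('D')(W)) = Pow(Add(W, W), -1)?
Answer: 339738624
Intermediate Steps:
P = Rational(-1, 2) (P = Mul(2, Pow(Add(-6, Add(2, Mul(-1, 0))), -1)) = Mul(2, Pow(Add(-6, Add(2, 0)), -1)) = Mul(2, Pow(Add(-6, 2), -1)) = Mul(2, Pow(-4, -1)) = Mul(2, Rational(-1, 4)) = Rational(-1, 2) ≈ -0.50000)
Function('D')(W) = Mul(Rational(-1, 18), Pow(W, -1)) (Function('D')(W) = Mul(Rational(-1, 9), Pow(Add(W, W), -1)) = Mul(Rational(-1, 9), Pow(Mul(2, W), -1)) = Mul(Rational(-1, 9), Mul(Rational(1, 2), Pow(W, -1))) = Mul(Rational(-1, 18), Pow(W, -1)))
Function('O')(l, M) = Mul(6, Pow(l, 2)) (Function('O')(l, M) = Mul(Pow(l, 2), 6) = Mul(6, Pow(l, 2)))
Function('I')(F) = Mul(-2, Pow(F, 2))
Pow(Function('I')(Function('O')(4, Mul(P, Function('D')(4)))), 2) = Pow(Mul(-2, Pow(Mul(6, Pow(4, 2)), 2)), 2) = Pow(Mul(-2, Pow(Mul(6, 16), 2)), 2) = Pow(Mul(-2, Pow(96, 2)), 2) = Pow(Mul(-2, 9216), 2) = Pow(-18432, 2) = 339738624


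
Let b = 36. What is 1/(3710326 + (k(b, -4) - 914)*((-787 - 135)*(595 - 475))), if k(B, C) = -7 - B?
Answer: 1/109592806 ≈ 9.1247e-9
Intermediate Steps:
1/(3710326 + (k(b, -4) - 914)*((-787 - 135)*(595 - 475))) = 1/(3710326 + ((-7 - 1*36) - 914)*((-787 - 135)*(595 - 475))) = 1/(3710326 + ((-7 - 36) - 914)*(-922*120)) = 1/(3710326 + (-43 - 914)*(-110640)) = 1/(3710326 - 957*(-110640)) = 1/(3710326 + 105882480) = 1/109592806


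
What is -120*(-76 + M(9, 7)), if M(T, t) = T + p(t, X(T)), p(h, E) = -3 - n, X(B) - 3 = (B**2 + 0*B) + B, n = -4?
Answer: 7920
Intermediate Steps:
X(B) = 3 + B + B**2 (X(B) = 3 + ((B**2 + 0*B) + B) = 3 + ((B**2 + 0) + B) = 3 + (B**2 + B) = 3 + (B + B**2) = 3 + B + B**2)
p(h, E) = 1 (p(h, E) = -3 - 1*(-4) = -3 + 4 = 1)
M(T, t) = 1 + T (M(T, t) = T + 1 = 1 + T)
-120*(-76 + M(9, 7)) = -120*(-76 + (1 + 9)) = -120*(-76 + 10) = -120*(-66) = 7920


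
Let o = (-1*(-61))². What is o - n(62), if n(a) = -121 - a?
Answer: 3904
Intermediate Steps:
o = 3721 (o = 61² = 3721)
o - n(62) = 3721 - (-121 - 1*62) = 3721 - (-121 - 62) = 3721 - 1*(-183) = 3721 + 183 = 3904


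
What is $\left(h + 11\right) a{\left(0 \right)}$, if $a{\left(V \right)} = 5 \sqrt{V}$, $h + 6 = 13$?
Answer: $0$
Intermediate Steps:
$h = 7$ ($h = -6 + 13 = 7$)
$\left(h + 11\right) a{\left(0 \right)} = \left(7 + 11\right) 5 \sqrt{0} = 18 \cdot 5 \cdot 0 = 18 \cdot 0 = 0$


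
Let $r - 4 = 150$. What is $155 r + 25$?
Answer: $23895$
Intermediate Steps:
$r = 154$ ($r = 4 + 150 = 154$)
$155 r + 25 = 155 \cdot 154 + 25 = 23870 + 25 = 23895$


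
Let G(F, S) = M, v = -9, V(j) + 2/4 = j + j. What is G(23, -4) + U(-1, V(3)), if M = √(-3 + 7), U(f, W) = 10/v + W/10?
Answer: 259/180 ≈ 1.4389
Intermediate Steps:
V(j) = -½ + 2*j (V(j) = -½ + (j + j) = -½ + 2*j)
U(f, W) = -10/9 + W/10 (U(f, W) = 10/(-9) + W/10 = 10*(-⅑) + W*(⅒) = -10/9 + W/10)
M = 2 (M = √4 = 2)
G(F, S) = 2
G(23, -4) + U(-1, V(3)) = 2 + (-10/9 + (-½ + 2*3)/10) = 2 + (-10/9 + (-½ + 6)/10) = 2 + (-10/9 + (⅒)*(11/2)) = 2 + (-10/9 + 11/20) = 2 - 101/180 = 259/180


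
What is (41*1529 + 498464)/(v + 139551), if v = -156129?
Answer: -187051/5526 ≈ -33.849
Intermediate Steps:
(41*1529 + 498464)/(v + 139551) = (41*1529 + 498464)/(-156129 + 139551) = (62689 + 498464)/(-16578) = 561153*(-1/16578) = -187051/5526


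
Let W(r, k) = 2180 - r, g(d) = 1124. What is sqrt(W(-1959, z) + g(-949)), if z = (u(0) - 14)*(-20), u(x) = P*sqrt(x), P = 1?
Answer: sqrt(5263) ≈ 72.547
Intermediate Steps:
u(x) = sqrt(x) (u(x) = 1*sqrt(x) = sqrt(x))
z = 280 (z = (sqrt(0) - 14)*(-20) = (0 - 14)*(-20) = -14*(-20) = 280)
sqrt(W(-1959, z) + g(-949)) = sqrt((2180 - 1*(-1959)) + 1124) = sqrt((2180 + 1959) + 1124) = sqrt(4139 + 1124) = sqrt(5263)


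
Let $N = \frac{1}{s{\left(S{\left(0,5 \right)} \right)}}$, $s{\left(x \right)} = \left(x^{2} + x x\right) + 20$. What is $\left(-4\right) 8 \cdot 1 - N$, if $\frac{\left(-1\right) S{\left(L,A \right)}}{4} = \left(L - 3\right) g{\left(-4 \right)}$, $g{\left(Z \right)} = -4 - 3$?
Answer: $- \frac{452225}{14132} \approx -32.0$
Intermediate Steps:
$g{\left(Z \right)} = -7$ ($g{\left(Z \right)} = -4 - 3 = -7$)
$S{\left(L,A \right)} = -84 + 28 L$ ($S{\left(L,A \right)} = - 4 \left(L - 3\right) \left(-7\right) = - 4 \left(-3 + L\right) \left(-7\right) = - 4 \left(21 - 7 L\right) = -84 + 28 L$)
$s{\left(x \right)} = 20 + 2 x^{2}$ ($s{\left(x \right)} = \left(x^{2} + x^{2}\right) + 20 = 2 x^{2} + 20 = 20 + 2 x^{2}$)
$N = \frac{1}{14132}$ ($N = \frac{1}{20 + 2 \left(-84 + 28 \cdot 0\right)^{2}} = \frac{1}{20 + 2 \left(-84 + 0\right)^{2}} = \frac{1}{20 + 2 \left(-84\right)^{2}} = \frac{1}{20 + 2 \cdot 7056} = \frac{1}{20 + 14112} = \frac{1}{14132} \approx 7.0761 \cdot 10^{-5}$)
$\left(-4\right) 8 \cdot 1 - N = \left(-4\right) 8 \cdot 1 - \frac{1}{14132} = \left(-32\right) 1 - \frac{1}{14132} = -32 - \frac{1}{14132} = - \frac{452225}{14132}$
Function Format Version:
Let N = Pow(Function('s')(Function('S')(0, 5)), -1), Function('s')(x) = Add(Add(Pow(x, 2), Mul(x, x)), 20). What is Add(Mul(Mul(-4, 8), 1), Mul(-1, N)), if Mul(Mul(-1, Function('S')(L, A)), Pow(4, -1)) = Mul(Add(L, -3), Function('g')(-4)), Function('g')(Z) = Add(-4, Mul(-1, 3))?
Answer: Rational(-452225, 14132) ≈ -32.000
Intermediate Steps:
Function('g')(Z) = -7 (Function('g')(Z) = Add(-4, -3) = -7)
Function('S')(L, A) = Add(-84, Mul(28, L)) (Function('S')(L, A) = Mul(-4, Mul(Add(L, -3), -7)) = Mul(-4, Mul(Add(-3, L), -7)) = Mul(-4, Add(21, Mul(-7, L))) = Add(-84, Mul(28, L)))
Function('s')(x) = Add(20, Mul(2, Pow(x, 2))) (Function('s')(x) = Add(Add(Pow(x, 2), Pow(x, 2)), 20) = Add(Mul(2, Pow(x, 2)), 20) = Add(20, Mul(2, Pow(x, 2))))
N = Rational(1, 14132) (N = Pow(Add(20, Mul(2, Pow(Add(-84, Mul(28, 0)), 2))), -1) = Pow(Add(20, Mul(2, Pow(Add(-84, 0), 2))), -1) = Pow(Add(20, Mul(2, Pow(-84, 2))), -1) = Pow(Add(20, Mul(2, 7056)), -1) = Pow(Add(20, 14112), -1) = Pow(14132, -1) = Rational(1, 14132) ≈ 7.0761e-5)
Add(Mul(Mul(-4, 8), 1), Mul(-1, N)) = Add(Mul(Mul(-4, 8), 1), Mul(-1, Rational(1, 14132))) = Add(Mul(-32, 1), Rational(-1, 14132)) = Add(-32, Rational(-1, 14132)) = Rational(-452225, 14132)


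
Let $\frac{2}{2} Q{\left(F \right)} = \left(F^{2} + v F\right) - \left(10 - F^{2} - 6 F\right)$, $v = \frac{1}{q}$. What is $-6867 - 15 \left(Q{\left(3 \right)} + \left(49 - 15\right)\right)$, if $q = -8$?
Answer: $- \frac{62091}{8} \approx -7761.4$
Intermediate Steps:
$v = - \frac{1}{8}$ ($v = \frac{1}{-8} = - \frac{1}{8} \approx -0.125$)
$Q{\left(F \right)} = -10 + 2 F^{2} + \frac{47 F}{8}$ ($Q{\left(F \right)} = \left(F^{2} - \frac{F}{8}\right) - \left(10 - F^{2} - 6 F\right) = \left(F^{2} - \frac{F}{8}\right) + \left(-10 + F^{2} + 6 F\right) = -10 + 2 F^{2} + \frac{47 F}{8}$)
$-6867 - 15 \left(Q{\left(3 \right)} + \left(49 - 15\right)\right) = -6867 - 15 \left(\left(-10 + 2 \cdot 3^{2} + \frac{47}{8} \cdot 3\right) + \left(49 - 15\right)\right) = -6867 - 15 \left(\left(-10 + 2 \cdot 9 + \frac{141}{8}\right) + \left(49 - 15\right)\right) = -6867 - 15 \left(\left(-10 + 18 + \frac{141}{8}\right) + 34\right) = -6867 - 15 \left(\frac{205}{8} + 34\right) = -6867 - \frac{7155}{8} = - \frac{62091}{8}$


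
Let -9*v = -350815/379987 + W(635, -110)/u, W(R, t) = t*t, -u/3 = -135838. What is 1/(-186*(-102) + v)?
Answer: 696825100431/13220234987467537 ≈ 5.2709e-5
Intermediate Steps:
u = 407514 (u = -3*(-135838) = 407514)
W(R, t) = t²
v = 69182090605/696825100431 (v = -(-350815/379987 + (-110)²/407514)/9 = -(-350815*1/379987 + 12100*(1/407514))/9 = -(-350815/379987 + 6050/203757)/9 = -⅑*(-69182090605/77425011159) = 69182090605/696825100431 ≈ 0.099282)
1/(-186*(-102) + v) = 1/(-186*(-102) + 69182090605/696825100431) = 1/(18972 + 69182090605/696825100431) = 1/(13220234987467537/696825100431) = 696825100431/13220234987467537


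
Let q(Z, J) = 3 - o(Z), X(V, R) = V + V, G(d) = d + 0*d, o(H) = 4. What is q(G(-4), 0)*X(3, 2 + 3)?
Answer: -6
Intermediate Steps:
G(d) = d (G(d) = d + 0 = d)
X(V, R) = 2*V
q(Z, J) = -1 (q(Z, J) = 3 - 1*4 = 3 - 4 = -1)
q(G(-4), 0)*X(3, 2 + 3) = -2*3 = -1*6 = -6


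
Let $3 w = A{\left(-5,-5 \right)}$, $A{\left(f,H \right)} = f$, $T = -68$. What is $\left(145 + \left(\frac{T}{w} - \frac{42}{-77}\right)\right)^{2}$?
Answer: $\frac{105042001}{3025} \approx 34725.0$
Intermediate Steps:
$w = - \frac{5}{3}$ ($w = \frac{1}{3} \left(-5\right) = - \frac{5}{3} \approx -1.6667$)
$\left(145 + \left(\frac{T}{w} - \frac{42}{-77}\right)\right)^{2} = \left(145 - \left(- \frac{204}{5} - \frac{6}{11}\right)\right)^{2} = \left(145 - - \frac{2274}{55}\right)^{2} = \left(145 + \left(\frac{204}{5} + \frac{6}{11}\right)\right)^{2} = \left(145 + \frac{2274}{55}\right)^{2} = \left(\frac{10249}{55}\right)^{2} = \frac{105042001}{3025}$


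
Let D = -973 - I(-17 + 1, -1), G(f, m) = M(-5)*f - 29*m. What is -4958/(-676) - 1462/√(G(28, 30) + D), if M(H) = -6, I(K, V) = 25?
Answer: 2479/338 + 731*I*√509/509 ≈ 7.3343 + 32.401*I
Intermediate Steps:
G(f, m) = -29*m - 6*f (G(f, m) = -6*f - 29*m = -29*m - 6*f)
D = -998 (D = -973 - 1*25 = -973 - 25 = -998)
-4958/(-676) - 1462/√(G(28, 30) + D) = -4958/(-676) - 1462/√((-29*30 - 6*28) - 998) = -4958*(-1/676) - 1462/√((-870 - 168) - 998) = 2479/338 - 1462/√(-1038 - 998) = 2479/338 - 1462*(-I*√509/1018) = 2479/338 - (-731)*I*√509/509 = 2479/338 + 731*I*√509/509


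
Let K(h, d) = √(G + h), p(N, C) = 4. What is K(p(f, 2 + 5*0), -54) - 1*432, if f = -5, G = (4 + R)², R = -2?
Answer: -432 + 2*√2 ≈ -429.17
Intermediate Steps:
G = 4 (G = (4 - 2)² = 2² = 4)
K(h, d) = √(4 + h)
K(p(f, 2 + 5*0), -54) - 1*432 = √(4 + 4) - 1*432 = √8 - 432 = 2*√2 - 432 = -432 + 2*√2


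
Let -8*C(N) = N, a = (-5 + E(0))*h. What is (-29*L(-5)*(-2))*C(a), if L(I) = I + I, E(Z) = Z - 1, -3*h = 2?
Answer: 290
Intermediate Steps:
h = -⅔ (h = -⅓*2 = -⅔ ≈ -0.66667)
E(Z) = -1 + Z
L(I) = 2*I
a = 4 (a = (-5 + (-1 + 0))*(-⅔) = (-5 - 1)*(-⅔) = -6*(-⅔) = 4)
C(N) = -N/8
(-29*L(-5)*(-2))*C(a) = (-29*2*(-5)*(-2))*(-⅛*4) = -(-290)*(-2)*(-½) = -29*20*(-½) = -580*(-½) = 290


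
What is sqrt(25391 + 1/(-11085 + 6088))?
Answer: sqrt(634013493522)/4997 ≈ 159.35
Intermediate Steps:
sqrt(25391 + 1/(-11085 + 6088)) = sqrt(25391 + 1/(-4997)) = sqrt(25391 - 1/4997) = sqrt(126878826/4997) = sqrt(634013493522)/4997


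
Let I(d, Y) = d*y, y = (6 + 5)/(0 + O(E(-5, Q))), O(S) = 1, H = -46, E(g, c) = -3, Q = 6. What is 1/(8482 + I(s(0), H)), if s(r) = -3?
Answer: 1/8449 ≈ 0.00011836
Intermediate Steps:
y = 11 (y = (6 + 5)/(0 + 1) = 11/1 = 11*1 = 11)
I(d, Y) = 11*d (I(d, Y) = d*11 = 11*d)
1/(8482 + I(s(0), H)) = 1/(8482 + 11*(-3)) = 1/(8482 - 33) = 1/8449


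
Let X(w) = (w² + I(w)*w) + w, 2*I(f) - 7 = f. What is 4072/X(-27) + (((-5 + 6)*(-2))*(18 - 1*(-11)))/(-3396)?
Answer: 578537/137538 ≈ 4.2064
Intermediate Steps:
I(f) = 7/2 + f/2
X(w) = w + w² + w*(7/2 + w/2) (X(w) = (w² + (7/2 + w/2)*w) + w = (w² + w*(7/2 + w/2)) + w = w + w² + w*(7/2 + w/2))
4072/X(-27) + (((-5 + 6)*(-2))*(18 - 1*(-11)))/(-3396) = 4072/(((3/2)*(-27)*(3 - 27))) + (((-5 + 6)*(-2))*(18 - 1*(-11)))/(-3396) = 4072/(((3/2)*(-27)*(-24))) + ((1*(-2))*(18 + 11))*(-1/3396) = 4072/972 - 2*29*(-1/3396) = 4072*(1/972) - 58*(-1/3396) = 1018/243 + 29/1698 = 578537/137538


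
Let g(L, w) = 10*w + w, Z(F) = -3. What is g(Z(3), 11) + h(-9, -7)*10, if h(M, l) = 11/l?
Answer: 737/7 ≈ 105.29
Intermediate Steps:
g(L, w) = 11*w
g(Z(3), 11) + h(-9, -7)*10 = 11*11 + (11/(-7))*10 = 121 + (11*(-1/7))*10 = 121 - 11/7*10 = 121 - 110/7 = 737/7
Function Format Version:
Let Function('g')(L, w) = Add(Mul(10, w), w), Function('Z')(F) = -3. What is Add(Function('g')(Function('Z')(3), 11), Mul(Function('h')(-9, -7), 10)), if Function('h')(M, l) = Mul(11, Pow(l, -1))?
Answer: Rational(737, 7) ≈ 105.29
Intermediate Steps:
Function('g')(L, w) = Mul(11, w)
Add(Function('g')(Function('Z')(3), 11), Mul(Function('h')(-9, -7), 10)) = Add(Mul(11, 11), Mul(Mul(11, Pow(-7, -1)), 10)) = Add(121, Mul(Mul(11, Rational(-1, 7)), 10)) = Add(121, Mul(Rational(-11, 7), 10)) = Add(121, Rational(-110, 7)) = Rational(737, 7)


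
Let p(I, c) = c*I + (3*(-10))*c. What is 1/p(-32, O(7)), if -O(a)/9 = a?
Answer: 1/3906 ≈ 0.00025602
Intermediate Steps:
O(a) = -9*a
p(I, c) = -30*c + I*c (p(I, c) = I*c - 30*c = -30*c + I*c)
1/p(-32, O(7)) = 1/((-9*7)*(-30 - 32)) = 1/(-63*(-62)) = 1/3906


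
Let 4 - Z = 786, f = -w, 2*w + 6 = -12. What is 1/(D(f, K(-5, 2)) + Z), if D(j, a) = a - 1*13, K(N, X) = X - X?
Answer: -1/795 ≈ -0.0012579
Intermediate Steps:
w = -9 (w = -3 + (1/2)*(-12) = -3 - 6 = -9)
K(N, X) = 0
f = 9 (f = -1*(-9) = 9)
D(j, a) = -13 + a (D(j, a) = a - 13 = -13 + a)
Z = -782 (Z = 4 - 1*786 = 4 - 786 = -782)
1/(D(f, K(-5, 2)) + Z) = 1/((-13 + 0) - 782) = 1/(-13 - 782) = 1/(-795) = -1/795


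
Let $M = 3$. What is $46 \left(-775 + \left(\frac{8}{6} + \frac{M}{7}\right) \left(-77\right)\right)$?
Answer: $- \frac{125672}{3} \approx -41891.0$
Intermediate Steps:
$46 \left(-775 + \left(\frac{8}{6} + \frac{M}{7}\right) \left(-77\right)\right) = 46 \left(-775 + \left(\frac{8}{6} + \frac{3}{7}\right) \left(-77\right)\right) = 46 \left(-775 + \left(8 \cdot \frac{1}{6} + 3 \cdot \frac{1}{7}\right) \left(-77\right)\right) = 46 \left(-775 + \left(\frac{4}{3} + \frac{3}{7}\right) \left(-77\right)\right) = 46 \left(-775 + \frac{37}{21} \left(-77\right)\right) = 46 \left(-775 - \frac{407}{3}\right) = 46 \left(- \frac{2732}{3}\right) = - \frac{125672}{3}$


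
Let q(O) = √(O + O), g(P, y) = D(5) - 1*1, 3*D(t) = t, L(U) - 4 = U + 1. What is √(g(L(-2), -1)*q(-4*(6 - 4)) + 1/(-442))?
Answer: √(-3978 + 4688736*I)/1326 ≈ 1.1542 + 1.1552*I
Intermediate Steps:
L(U) = 5 + U (L(U) = 4 + (U + 1) = 4 + (1 + U) = 5 + U)
D(t) = t/3
g(P, y) = ⅔ (g(P, y) = (⅓)*5 - 1*1 = 5/3 - 1 = ⅔)
q(O) = √2*√O (q(O) = √(2*O) = √2*√O)
√(g(L(-2), -1)*q(-4*(6 - 4)) + 1/(-442)) = √(2*(√2*√(-4*(6 - 4)))/3 + 1/(-442)) = √(2*(√2*√(-4*2))/3 - 1/442) = √(2*(√2*√(-8))/3 - 1/442) = √(2*(√2*(2*I*√2))/3 - 1/442) = √(2*(4*I)/3 - 1/442) = √(8*I/3 - 1/442) = √(-1/442 + 8*I/3)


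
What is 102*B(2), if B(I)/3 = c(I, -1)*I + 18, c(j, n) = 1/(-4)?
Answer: 5355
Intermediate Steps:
c(j, n) = -¼
B(I) = 54 - 3*I/4 (B(I) = 3*(-I/4 + 18) = 3*(18 - I/4) = 54 - 3*I/4)
102*B(2) = 102*(54 - ¾*2) = 102*(54 - 3/2) = 102*(105/2) = 5355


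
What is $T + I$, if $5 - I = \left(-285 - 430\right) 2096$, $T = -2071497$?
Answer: $-572852$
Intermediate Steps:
$I = 1498645$ ($I = 5 - \left(-285 - 430\right) 2096 = 5 - \left(-715\right) 2096 = 5 - -1498640 = 5 + 1498640 = 1498645$)
$T + I = -2071497 + 1498645 = -572852$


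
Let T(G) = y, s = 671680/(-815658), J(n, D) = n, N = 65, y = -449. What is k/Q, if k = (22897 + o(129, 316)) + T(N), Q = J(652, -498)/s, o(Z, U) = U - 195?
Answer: -631631080/22158709 ≈ -28.505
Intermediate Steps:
s = -335840/407829 (s = 671680*(-1/815658) = -335840/407829 ≈ -0.82348)
o(Z, U) = -195 + U
T(G) = -449
Q = -66476127/83960 (Q = 652/(-335840/407829) = 652*(-407829/335840) = -66476127/83960 ≈ -791.76)
k = 22569 (k = (22897 + (-195 + 316)) - 449 = (22897 + 121) - 449 = 23018 - 449 = 22569)
k/Q = 22569/(-66476127/83960) = 22569*(-83960/66476127) = -631631080/22158709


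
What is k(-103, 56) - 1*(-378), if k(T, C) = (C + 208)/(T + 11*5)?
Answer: 745/2 ≈ 372.50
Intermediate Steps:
k(T, C) = (208 + C)/(55 + T) (k(T, C) = (208 + C)/(T + 55) = (208 + C)/(55 + T))
k(-103, 56) - 1*(-378) = (208 + 56)/(55 - 103) - 1*(-378) = 264/(-48) + 378 = -1/48*264 + 378 = -11/2 + 378 = 745/2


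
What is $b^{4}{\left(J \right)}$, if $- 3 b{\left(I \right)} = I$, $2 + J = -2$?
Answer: $\frac{256}{81} \approx 3.1605$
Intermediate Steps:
$J = -4$ ($J = -2 - 2 = -4$)
$b{\left(I \right)} = - \frac{I}{3}$
$b^{4}{\left(J \right)} = \left(\left(- \frac{1}{3}\right) \left(-4\right)\right)^{4} = \left(\frac{4}{3}\right)^{4} = \frac{256}{81}$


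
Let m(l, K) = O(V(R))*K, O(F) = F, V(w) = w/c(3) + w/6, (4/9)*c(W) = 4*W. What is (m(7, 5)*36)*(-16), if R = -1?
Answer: 1760/3 ≈ 586.67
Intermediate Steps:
c(W) = 9*W (c(W) = 9*(4*W)/4 = 9*W)
V(w) = 11*w/54 (V(w) = w/((9*3)) + w/6 = w/27 + w*(1/6) = w*(1/27) + w/6 = w/27 + w/6 = 11*w/54)
m(l, K) = -11*K/54 (m(l, K) = ((11/54)*(-1))*K = -11*K/54)
(m(7, 5)*36)*(-16) = (-11/54*5*36)*(-16) = -55/54*36*(-16) = -110/3*(-16) = 1760/3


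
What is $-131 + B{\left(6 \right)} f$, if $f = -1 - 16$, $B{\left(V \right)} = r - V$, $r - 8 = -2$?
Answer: $-131$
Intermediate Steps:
$r = 6$ ($r = 8 - 2 = 6$)
$B{\left(V \right)} = 6 - V$
$f = -17$ ($f = -1 - 16 = -17$)
$-131 + B{\left(6 \right)} f = -131 + \left(6 - 6\right) \left(-17\right) = -131 + 0 \left(-17\right) = -131 + 0 = -131$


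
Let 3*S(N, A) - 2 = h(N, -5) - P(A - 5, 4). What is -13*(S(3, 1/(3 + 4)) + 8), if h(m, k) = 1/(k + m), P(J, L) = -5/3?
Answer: -2119/18 ≈ -117.72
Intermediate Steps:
P(J, L) = -5/3 (P(J, L) = -5*1/3 = -5/3)
S(N, A) = 11/9 + 1/(3*(-5 + N)) (S(N, A) = 2/3 + (1/(-5 + N) - 1*(-5/3))/3 = 2/3 + (1/(-5 + N) + 5/3)/3 = 2/3 + (5/3 + 1/(-5 + N))/3 = 2/3 + (5/9 + 1/(3*(-5 + N))) = 11/9 + 1/(3*(-5 + N)))
-13*(S(3, 1/(3 + 4)) + 8) = -13*((-52 + 11*3)/(9*(-5 + 3)) + 8) = -13*((1/9)*(-52 + 33)/(-2) + 8) = -13*((1/9)*(-1/2)*(-19) + 8) = -13*(19/18 + 8) = -13*163/18 = -2119/18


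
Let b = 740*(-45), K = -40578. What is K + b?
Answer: -73878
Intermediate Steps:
b = -33300
K + b = -40578 - 33300 = -73878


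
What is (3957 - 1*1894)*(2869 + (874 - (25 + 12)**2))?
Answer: 4897562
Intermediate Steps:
(3957 - 1*1894)*(2869 + (874 - (25 + 12)**2)) = (3957 - 1894)*(2869 + (874 - 1*37**2)) = 2063*(2869 + (874 - 1*1369)) = 2063*(2869 + (874 - 1369)) = 2063*(2869 - 495) = 2063*2374 = 4897562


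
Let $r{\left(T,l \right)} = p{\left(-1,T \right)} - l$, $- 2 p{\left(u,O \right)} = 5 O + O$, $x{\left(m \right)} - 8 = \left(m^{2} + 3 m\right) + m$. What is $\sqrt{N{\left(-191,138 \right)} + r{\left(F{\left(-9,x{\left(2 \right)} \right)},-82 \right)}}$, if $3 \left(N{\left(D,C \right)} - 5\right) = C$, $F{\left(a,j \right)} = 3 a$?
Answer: $\sqrt{214} \approx 14.629$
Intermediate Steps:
$x{\left(m \right)} = 8 + m^{2} + 4 m$ ($x{\left(m \right)} = 8 + \left(\left(m^{2} + 3 m\right) + m\right) = 8 + \left(m^{2} + 4 m\right) = 8 + m^{2} + 4 m$)
$N{\left(D,C \right)} = 5 + \frac{C}{3}$
$p{\left(u,O \right)} = - 3 O$ ($p{\left(u,O \right)} = - \frac{5 O + O}{2} = - \frac{6 O}{2} = - 3 O$)
$r{\left(T,l \right)} = - l - 3 T$ ($r{\left(T,l \right)} = - 3 T - l = - l - 3 T$)
$\sqrt{N{\left(-191,138 \right)} + r{\left(F{\left(-9,x{\left(2 \right)} \right)},-82 \right)}} = \sqrt{\left(5 + \frac{1}{3} \cdot 138\right) - \left(-82 + 3 \cdot 3 \left(-9\right)\right)} = \sqrt{\left(5 + 46\right) + \left(82 - -81\right)} = \sqrt{51 + \left(82 + 81\right)} = \sqrt{51 + 163} = \sqrt{214}$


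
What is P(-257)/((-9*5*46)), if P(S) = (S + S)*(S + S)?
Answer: -132098/1035 ≈ -127.63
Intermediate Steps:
P(S) = 4*S**2 (P(S) = (2*S)*(2*S) = 4*S**2)
P(-257)/((-9*5*46)) = (4*(-257)**2)/((-9*5*46)) = (4*66049)/((-45*46)) = 264196/(-2070) = 264196*(-1/2070) = -132098/1035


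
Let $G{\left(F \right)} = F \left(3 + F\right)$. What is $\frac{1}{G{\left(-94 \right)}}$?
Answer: $\frac{1}{8554} \approx 0.0001169$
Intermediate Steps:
$\frac{1}{G{\left(-94 \right)}} = \frac{1}{\left(-94\right) \left(3 - 94\right)} = \frac{1}{\left(-94\right) \left(-91\right)} = \frac{1}{8554}$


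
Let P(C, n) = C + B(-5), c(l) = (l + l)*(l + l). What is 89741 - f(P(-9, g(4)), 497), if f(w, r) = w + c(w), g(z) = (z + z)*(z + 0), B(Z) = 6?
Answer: 89708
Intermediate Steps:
c(l) = 4*l² (c(l) = (2*l)*(2*l) = 4*l²)
g(z) = 2*z² (g(z) = (2*z)*z = 2*z²)
P(C, n) = 6 + C (P(C, n) = C + 6 = 6 + C)
f(w, r) = w + 4*w²
89741 - f(P(-9, g(4)), 497) = 89741 - (6 - 9)*(1 + 4*(6 - 9)) = 89741 - (-3)*(1 + 4*(-3)) = 89741 - (-3)*(1 - 12) = 89741 - (-3)*(-11) = 89741 - 1*33 = 89741 - 33 = 89708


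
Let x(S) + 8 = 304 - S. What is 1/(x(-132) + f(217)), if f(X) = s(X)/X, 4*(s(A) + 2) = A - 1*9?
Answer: 217/92926 ≈ 0.0023352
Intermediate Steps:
s(A) = -17/4 + A/4 (s(A) = -2 + (A - 1*9)/4 = -2 + (A - 9)/4 = -2 + (-9 + A)/4 = -2 + (-9/4 + A/4) = -17/4 + A/4)
x(S) = 296 - S (x(S) = -8 + (304 - S) = 296 - S)
f(X) = (-17/4 + X/4)/X
1/(x(-132) + f(217)) = 1/((296 - 1*(-132)) + (1/4)*(-17 + 217)/217) = 1/((296 + 132) + (1/4)*(1/217)*200) = 1/(428 + 50/217) = 1/(92926/217) = 217/92926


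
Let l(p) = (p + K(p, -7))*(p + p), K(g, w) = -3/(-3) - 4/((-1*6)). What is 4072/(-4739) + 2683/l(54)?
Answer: -11766127/28490868 ≈ -0.41298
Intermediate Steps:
K(g, w) = 5/3 (K(g, w) = -3*(-⅓) - 4/(-6) = 1 - 4*(-⅙) = 1 + ⅔ = 5/3)
l(p) = 2*p*(5/3 + p) (l(p) = (p + 5/3)*(p + p) = (5/3 + p)*(2*p) = 2*p*(5/3 + p))
4072/(-4739) + 2683/l(54) = 4072/(-4739) + 2683/(((⅔)*54*(5 + 3*54))) = 4072*(-1/4739) + 2683/(((⅔)*54*(5 + 162))) = -4072/4739 + 2683/(((⅔)*54*167)) = -4072/4739 + 2683/6012 = -11766127/28490868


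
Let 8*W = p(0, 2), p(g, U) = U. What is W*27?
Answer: 27/4 ≈ 6.7500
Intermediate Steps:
W = ¼ (W = (⅛)*2 = ¼ ≈ 0.25000)
W*27 = (¼)*27 = 27/4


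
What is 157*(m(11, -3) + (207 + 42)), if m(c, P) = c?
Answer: 40820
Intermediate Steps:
157*(m(11, -3) + (207 + 42)) = 157*(11 + (207 + 42)) = 157*(11 + 249) = 157*260 = 40820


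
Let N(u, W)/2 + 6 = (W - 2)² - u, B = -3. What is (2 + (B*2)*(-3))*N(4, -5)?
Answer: 1560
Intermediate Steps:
N(u, W) = -12 - 2*u + 2*(-2 + W)² (N(u, W) = -12 + 2*((W - 2)² - u) = -12 + 2*((-2 + W)² - u) = -12 + (-2*u + 2*(-2 + W)²) = -12 - 2*u + 2*(-2 + W)²)
(2 + (B*2)*(-3))*N(4, -5) = (2 - 3*2*(-3))*(-12 - 2*4 + 2*(-2 - 5)²) = (2 - 6*(-3))*(-12 - 8 + 2*(-7)²) = (2 + 18)*(-12 - 8 + 2*49) = 20*(-12 - 8 + 98) = 20*78 = 1560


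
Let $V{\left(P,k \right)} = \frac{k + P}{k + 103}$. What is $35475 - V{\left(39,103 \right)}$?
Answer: $\frac{3653854}{103} \approx 35474.0$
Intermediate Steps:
$V{\left(P,k \right)} = \frac{P + k}{103 + k}$
$35475 - V{\left(39,103 \right)} = 35475 - \frac{39 + 103}{103 + 103} = 35475 - \frac{1}{206} \cdot 142 = 35475 - \frac{71}{103} = \frac{3653854}{103}$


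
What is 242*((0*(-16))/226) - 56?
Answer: -56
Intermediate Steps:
242*((0*(-16))/226) - 56 = 242*(0*(1/226)) - 56 = 242*0 - 56 = 0 - 56 = -56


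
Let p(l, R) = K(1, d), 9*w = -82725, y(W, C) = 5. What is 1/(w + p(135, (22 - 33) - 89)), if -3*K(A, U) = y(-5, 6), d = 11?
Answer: -3/27580 ≈ -0.00010877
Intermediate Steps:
w = -27575/3 (w = (1/9)*(-82725) = -27575/3 ≈ -9191.7)
K(A, U) = -5/3 (K(A, U) = -1/3*5 = -5/3)
p(l, R) = -5/3
1/(w + p(135, (22 - 33) - 89)) = 1/(-27575/3 - 5/3) = 1/(-27580/3) = -3/27580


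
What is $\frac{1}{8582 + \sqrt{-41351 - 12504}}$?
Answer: $\frac{8582}{73704579} - \frac{i \sqrt{53855}}{73704579} \approx 0.00011644 - 3.1486 \cdot 10^{-6} i$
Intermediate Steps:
$\frac{1}{8582 + \sqrt{-41351 - 12504}} = \frac{1}{8582 + \sqrt{-53855}} = \frac{1}{8582 + i \sqrt{53855}}$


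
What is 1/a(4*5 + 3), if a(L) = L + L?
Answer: 1/46 ≈ 0.021739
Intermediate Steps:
a(L) = 2*L
1/a(4*5 + 3) = 1/(2*(4*5 + 3)) = 1/(2*(20 + 3)) = 1/(2*23) = 1/46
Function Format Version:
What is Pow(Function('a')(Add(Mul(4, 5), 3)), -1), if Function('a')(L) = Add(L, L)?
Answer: Rational(1, 46) ≈ 0.021739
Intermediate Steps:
Function('a')(L) = Mul(2, L)
Pow(Function('a')(Add(Mul(4, 5), 3)), -1) = Pow(Mul(2, Add(Mul(4, 5), 3)), -1) = Pow(Mul(2, Add(20, 3)), -1) = Pow(Mul(2, 23), -1) = Pow(46, -1) = Rational(1, 46)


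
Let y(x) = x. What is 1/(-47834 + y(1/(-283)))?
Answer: -283/13537023 ≈ -2.0906e-5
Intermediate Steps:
1/(-47834 + y(1/(-283))) = 1/(-47834 + 1/(-283)) = 1/(-47834 - 1/283) = 1/(-13537023/283) = -283/13537023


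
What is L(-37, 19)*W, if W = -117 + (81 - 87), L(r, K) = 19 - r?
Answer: -6888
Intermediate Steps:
W = -123 (W = -117 - 6 = -123)
L(-37, 19)*W = (19 - 1*(-37))*(-123) = (19 + 37)*(-123) = 56*(-123) = -6888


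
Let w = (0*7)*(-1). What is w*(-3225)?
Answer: 0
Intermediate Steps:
w = 0 (w = 0*(-1) = 0)
w*(-3225) = 0*(-3225) = 0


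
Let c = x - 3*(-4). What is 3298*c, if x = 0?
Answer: 39576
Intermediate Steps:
c = 12 (c = 0 - 3*(-4) = 0 + 12 = 12)
3298*c = 3298*12 = 39576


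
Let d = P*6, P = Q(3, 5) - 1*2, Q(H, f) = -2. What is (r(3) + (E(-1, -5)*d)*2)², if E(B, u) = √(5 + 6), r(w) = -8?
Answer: 25408 + 768*√11 ≈ 27955.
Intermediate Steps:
P = -4 (P = -2 - 1*2 = -2 - 2 = -4)
E(B, u) = √11
d = -24 (d = -4*6 = -24)
(r(3) + (E(-1, -5)*d)*2)² = (-8 + (√11*(-24))*2)² = (-8 - 24*√11*2)² = (-8 - 48*√11)²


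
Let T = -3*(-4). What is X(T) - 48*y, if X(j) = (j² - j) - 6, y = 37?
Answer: -1650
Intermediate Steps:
T = 12
X(j) = -6 + j² - j
X(T) - 48*y = (-6 + 12² - 1*12) - 48*37 = (-6 + 144 - 12) - 1776 = 126 - 1776 = -1650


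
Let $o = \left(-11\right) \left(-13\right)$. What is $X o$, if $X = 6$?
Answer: $858$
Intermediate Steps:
$o = 143$
$X o = 6 \cdot 143 = 858$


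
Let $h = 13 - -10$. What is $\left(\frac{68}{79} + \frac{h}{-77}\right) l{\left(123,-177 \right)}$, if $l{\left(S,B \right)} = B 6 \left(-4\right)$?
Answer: $\frac{14523912}{6083} \approx 2387.6$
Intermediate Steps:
$h = 23$ ($h = 13 + 10 = 23$)
$l{\left(S,B \right)} = - 24 B$ ($l{\left(S,B \right)} = 6 B \left(-4\right) = - 24 B$)
$\left(\frac{68}{79} + \frac{h}{-77}\right) l{\left(123,-177 \right)} = \left(\frac{68}{79} + \frac{23}{-77}\right) \left(\left(-24\right) \left(-177\right)\right) = \left(68 \cdot \frac{1}{79} + 23 \left(- \frac{1}{77}\right)\right) 4248 = \left(\frac{68}{79} - \frac{23}{77}\right) 4248 = \frac{3419}{6083} \cdot 4248 = \frac{14523912}{6083}$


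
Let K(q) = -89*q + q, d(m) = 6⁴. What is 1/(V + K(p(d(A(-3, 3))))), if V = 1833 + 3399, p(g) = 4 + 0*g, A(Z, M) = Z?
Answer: 1/4880 ≈ 0.00020492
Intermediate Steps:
d(m) = 1296
p(g) = 4 (p(g) = 4 + 0 = 4)
V = 5232
K(q) = -88*q
1/(V + K(p(d(A(-3, 3))))) = 1/(5232 - 88*4) = 1/(5232 - 352) = 1/4880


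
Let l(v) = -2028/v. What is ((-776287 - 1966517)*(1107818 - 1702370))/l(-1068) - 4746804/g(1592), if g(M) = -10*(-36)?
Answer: 4354074675316537/5070 ≈ 8.5879e+11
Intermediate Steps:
g(M) = 360
((-776287 - 1966517)*(1107818 - 1702370))/l(-1068) - 4746804/g(1592) = ((-776287 - 1966517)*(1107818 - 1702370))/((-2028/(-1068))) - 4746804/360 = (-2742804*(-594552))/((-2028*(-1/1068))) - 4746804*1/360 = 1630739603808/(169/89) - 395567/30 = 1630739603808*(89/169) - 395567/30 = 145135824738912/169 - 395567/30 = 4354074675316537/5070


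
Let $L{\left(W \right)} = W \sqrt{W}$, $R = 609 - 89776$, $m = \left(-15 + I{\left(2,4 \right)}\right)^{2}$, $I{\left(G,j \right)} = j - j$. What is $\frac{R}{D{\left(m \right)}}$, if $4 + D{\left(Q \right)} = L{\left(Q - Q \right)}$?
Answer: $\frac{89167}{4} \approx 22292.0$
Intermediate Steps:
$I{\left(G,j \right)} = 0$
$m = 225$ ($m = \left(-15 + 0\right)^{2} = \left(-15\right)^{2} = 225$)
$R = -89167$ ($R = 609 - 89776 = -89167$)
$L{\left(W \right)} = W^{\frac{3}{2}}$
$D{\left(Q \right)} = -4$ ($D{\left(Q \right)} = -4 + \left(Q - Q\right)^{\frac{3}{2}} = -4 + 0^{\frac{3}{2}} = -4 + 0 = -4$)
$\frac{R}{D{\left(m \right)}} = - \frac{89167}{-4} = \left(-89167\right) \left(- \frac{1}{4}\right) = \frac{89167}{4}$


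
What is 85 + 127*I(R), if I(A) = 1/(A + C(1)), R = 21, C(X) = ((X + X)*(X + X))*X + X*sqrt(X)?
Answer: 2337/26 ≈ 89.885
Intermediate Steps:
C(X) = X**(3/2) + 4*X**3 (C(X) = ((2*X)*(2*X))*X + X**(3/2) = (4*X**2)*X + X**(3/2) = 4*X**3 + X**(3/2) = X**(3/2) + 4*X**3)
I(A) = 1/(5 + A) (I(A) = 1/(A + (1**(3/2) + 4*1**3)) = 1/(A + (1 + 4*1)) = 1/(A + (1 + 4)) = 1/(A + 5) = 1/(5 + A))
85 + 127*I(R) = 85 + 127/(5 + 21) = 85 + 127/26 = 2337/26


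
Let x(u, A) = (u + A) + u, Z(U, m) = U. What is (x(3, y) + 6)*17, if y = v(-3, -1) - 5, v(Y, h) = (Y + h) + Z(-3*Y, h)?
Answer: 204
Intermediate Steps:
v(Y, h) = h - 2*Y (v(Y, h) = (Y + h) - 3*Y = h - 2*Y)
y = 0 (y = (-1 - 2*(-3)) - 5 = (-1 + 6) - 5 = 5 - 5 = 0)
x(u, A) = A + 2*u (x(u, A) = (A + u) + u = A + 2*u)
(x(3, y) + 6)*17 = ((0 + 2*3) + 6)*17 = ((0 + 6) + 6)*17 = (6 + 6)*17 = 12*17 = 204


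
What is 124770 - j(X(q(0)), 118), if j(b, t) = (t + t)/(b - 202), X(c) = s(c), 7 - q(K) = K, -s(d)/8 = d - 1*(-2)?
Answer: 17093608/137 ≈ 1.2477e+5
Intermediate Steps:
s(d) = -16 - 8*d (s(d) = -8*(d - 1*(-2)) = -8*(d + 2) = -8*(2 + d) = -16 - 8*d)
q(K) = 7 - K
X(c) = -16 - 8*c
j(b, t) = 2*t/(-202 + b) (j(b, t) = (2*t)/(-202 + b) = 2*t/(-202 + b))
124770 - j(X(q(0)), 118) = 124770 - 2*118/(-202 + (-16 - 8*(7 - 1*0))) = 124770 - 2*118/(-202 + (-16 - 8*(7 + 0))) = 124770 - 2*118/(-202 + (-16 - 8*7)) = 124770 - 2*118/(-202 + (-16 - 56)) = 124770 - 2*118/(-202 - 72) = 124770 - 2*118/(-274) = 124770 - 2*118*(-1)/274 = 124770 - 1*(-118/137) = 124770 + 118/137 = 17093608/137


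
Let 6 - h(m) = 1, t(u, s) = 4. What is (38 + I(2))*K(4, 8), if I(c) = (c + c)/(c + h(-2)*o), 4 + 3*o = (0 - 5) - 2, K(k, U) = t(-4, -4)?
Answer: 7400/49 ≈ 151.02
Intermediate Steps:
h(m) = 5 (h(m) = 6 - 1*1 = 6 - 1 = 5)
K(k, U) = 4
o = -11/3 (o = -4/3 + ((0 - 5) - 2)/3 = -4/3 + (-5 - 2)/3 = -4/3 + (⅓)*(-7) = -4/3 - 7/3 = -11/3 ≈ -3.6667)
I(c) = 2*c/(-55/3 + c) (I(c) = (c + c)/(c + 5*(-11/3)) = (2*c)/(c - 55/3) = (2*c)/(-55/3 + c) = 2*c/(-55/3 + c))
(38 + I(2))*K(4, 8) = (38 + 6*2/(-55 + 3*2))*4 = (38 + 6*2/(-55 + 6))*4 = (38 + 6*2/(-49))*4 = (38 + 6*2*(-1/49))*4 = (38 - 12/49)*4 = (1850/49)*4 = 7400/49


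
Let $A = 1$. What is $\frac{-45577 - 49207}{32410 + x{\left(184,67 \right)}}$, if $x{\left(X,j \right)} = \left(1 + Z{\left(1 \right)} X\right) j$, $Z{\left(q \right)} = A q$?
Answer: $- \frac{94784}{44805} \approx -2.1155$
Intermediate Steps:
$Z{\left(q \right)} = q$ ($Z{\left(q \right)} = 1 q = q$)
$x{\left(X,j \right)} = j \left(1 + X\right)$ ($x{\left(X,j \right)} = \left(1 + 1 X\right) j = \left(1 + X\right) j = j \left(1 + X\right)$)
$\frac{-45577 - 49207}{32410 + x{\left(184,67 \right)}} = \frac{-45577 - 49207}{32410 + 67 \left(1 + 184\right)} = - \frac{94784}{32410 + 67 \cdot 185} = - \frac{94784}{32410 + 12395} = - \frac{94784}{44805}$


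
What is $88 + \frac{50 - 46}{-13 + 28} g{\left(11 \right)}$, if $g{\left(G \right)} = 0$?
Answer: $88$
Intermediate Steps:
$88 + \frac{50 - 46}{-13 + 28} g{\left(11 \right)} = 88 + \frac{50 - 46}{-13 + 28} \cdot 0 = 88 + \frac{4}{15} \cdot 0 = 88 + 0 = 88$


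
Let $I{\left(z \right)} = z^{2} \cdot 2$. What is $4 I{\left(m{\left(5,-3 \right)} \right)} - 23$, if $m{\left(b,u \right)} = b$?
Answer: $177$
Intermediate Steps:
$I{\left(z \right)} = 2 z^{2}$
$4 I{\left(m{\left(5,-3 \right)} \right)} - 23 = 4 \cdot 2 \cdot 5^{2} - 23 = 4 \cdot 2 \cdot 25 - 23 = 4 \cdot 50 - 23 = 200 - 23 = 177$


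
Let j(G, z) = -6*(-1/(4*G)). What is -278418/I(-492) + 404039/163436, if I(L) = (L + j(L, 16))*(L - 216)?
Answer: 2603190504365/1556113870948 ≈ 1.6729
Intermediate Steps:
j(G, z) = 3/(2*G) (j(G, z) = -6*(-1/(4*G)) = -(-3)/(2*G) = 3/(2*G))
I(L) = (-216 + L)*(L + 3/(2*L)) (I(L) = (L + 3/(2*L))*(L - 216) = (L + 3/(2*L))*(-216 + L) = (-216 + L)*(L + 3/(2*L)))
-278418/I(-492) + 404039/163436 = -278418/(3/2 + (-492)² - 324/(-492) - 216*(-492)) + 404039/163436 = -278418/(3/2 + 242064 - 324*(-1/492) + 106272) + 404039*(1/163436) = -278418/(3/2 + 242064 + 27/41 + 106272) + 404039/163436 = -278418/28563729/82 + 404039/163436 = -278418*82/28563729 + 404039/163436 = -7610092/9521243 + 404039/163436 = 2603190504365/1556113870948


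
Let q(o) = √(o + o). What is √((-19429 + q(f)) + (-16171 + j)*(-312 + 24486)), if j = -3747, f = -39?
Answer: √(-481517161 + I*√78) ≈ 0.e-4 + 21944.0*I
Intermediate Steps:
q(o) = √2*√o (q(o) = √(2*o) = √2*√o)
√((-19429 + q(f)) + (-16171 + j)*(-312 + 24486)) = √((-19429 + √2*√(-39)) + (-16171 - 3747)*(-312 + 24486)) = √((-19429 + √2*(I*√39)) - 19918*24174) = √((-19429 + I*√78) - 481497732) = √(-481517161 + I*√78)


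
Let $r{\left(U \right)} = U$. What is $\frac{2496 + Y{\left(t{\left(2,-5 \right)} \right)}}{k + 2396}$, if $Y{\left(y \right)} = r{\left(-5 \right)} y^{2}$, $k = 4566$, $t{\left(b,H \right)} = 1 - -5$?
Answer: $\frac{1158}{3481} \approx 0.33266$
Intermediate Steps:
$t{\left(b,H \right)} = 6$ ($t{\left(b,H \right)} = 1 + 5 = 6$)
$Y{\left(y \right)} = - 5 y^{2}$
$\frac{2496 + Y{\left(t{\left(2,-5 \right)} \right)}}{k + 2396} = \frac{2496 - 5 \cdot 6^{2}}{4566 + 2396} = \frac{2496 - 180}{6962} = \left(2496 - 180\right) \frac{1}{6962} = 2316 \cdot \frac{1}{6962} = \frac{1158}{3481}$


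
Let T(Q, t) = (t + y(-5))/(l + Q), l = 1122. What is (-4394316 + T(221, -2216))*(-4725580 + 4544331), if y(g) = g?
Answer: 1069653408812641/1343 ≈ 7.9647e+11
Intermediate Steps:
T(Q, t) = (-5 + t)/(1122 + Q) (T(Q, t) = (t - 5)/(1122 + Q) = (-5 + t)/(1122 + Q))
(-4394316 + T(221, -2216))*(-4725580 + 4544331) = (-4394316 + (-5 - 2216)/(1122 + 221))*(-4725580 + 4544331) = (-4394316 - 2221/1343)*(-181249) = -5901568609/1343*(-181249) = 1069653408812641/1343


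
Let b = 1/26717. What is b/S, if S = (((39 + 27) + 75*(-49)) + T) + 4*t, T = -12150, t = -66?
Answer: -1/428086491 ≈ -2.3360e-9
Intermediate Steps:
b = 1/26717 ≈ 3.7429e-5
S = -16023 (S = (((39 + 27) + 75*(-49)) - 12150) + 4*(-66) = ((66 - 3675) - 12150) - 264 = (-3609 - 12150) - 264 = -15759 - 264 = -16023)
b/S = (1/26717)/(-16023) = (1/26717)*(-1/16023) = -1/428086491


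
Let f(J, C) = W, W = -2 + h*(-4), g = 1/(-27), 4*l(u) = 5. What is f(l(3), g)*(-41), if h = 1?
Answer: 246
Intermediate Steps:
l(u) = 5/4 (l(u) = (¼)*5 = 5/4)
g = -1/27 ≈ -0.037037
W = -6 (W = -2 + 1*(-4) = -2 - 4 = -6)
f(J, C) = -6
f(l(3), g)*(-41) = -6*(-41) = 246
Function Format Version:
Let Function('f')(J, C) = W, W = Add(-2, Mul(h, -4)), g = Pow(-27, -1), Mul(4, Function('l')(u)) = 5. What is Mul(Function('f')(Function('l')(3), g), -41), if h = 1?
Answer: 246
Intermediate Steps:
Function('l')(u) = Rational(5, 4) (Function('l')(u) = Mul(Rational(1, 4), 5) = Rational(5, 4))
g = Rational(-1, 27) ≈ -0.037037
W = -6 (W = Add(-2, Mul(1, -4)) = Add(-2, -4) = -6)
Function('f')(J, C) = -6
Mul(Function('f')(Function('l')(3), g), -41) = Mul(-6, -41) = 246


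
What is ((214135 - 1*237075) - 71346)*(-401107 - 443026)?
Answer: 79589924038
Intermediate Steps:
((214135 - 1*237075) - 71346)*(-401107 - 443026) = ((214135 - 237075) - 71346)*(-844133) = (-22940 - 71346)*(-844133) = -94286*(-844133) = 79589924038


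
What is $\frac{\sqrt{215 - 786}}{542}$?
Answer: $\frac{i \sqrt{571}}{542} \approx 0.044088 i$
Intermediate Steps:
$\frac{\sqrt{215 - 786}}{542} = \frac{\sqrt{-571}}{542} = \frac{i \sqrt{571}}{542}$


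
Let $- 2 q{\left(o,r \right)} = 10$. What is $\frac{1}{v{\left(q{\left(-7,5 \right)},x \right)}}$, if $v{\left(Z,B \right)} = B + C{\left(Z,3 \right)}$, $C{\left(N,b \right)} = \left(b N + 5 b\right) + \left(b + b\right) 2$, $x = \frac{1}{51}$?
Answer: $\frac{51}{613} \approx 0.083197$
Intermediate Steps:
$q{\left(o,r \right)} = -5$ ($q{\left(o,r \right)} = \left(- \frac{1}{2}\right) 10 = -5$)
$x = \frac{1}{51} \approx 0.019608$
$C{\left(N,b \right)} = 9 b + N b$ ($C{\left(N,b \right)} = \left(N b + 5 b\right) + 2 b 2 = \left(5 b + N b\right) + 4 b = 9 b + N b$)
$v{\left(Z,B \right)} = 27 + B + 3 Z$ ($v{\left(Z,B \right)} = B + 3 \left(9 + Z\right) = B + \left(27 + 3 Z\right) = 27 + B + 3 Z$)
$\frac{1}{v{\left(q{\left(-7,5 \right)},x \right)}} = \frac{1}{27 + \frac{1}{51} + 3 \left(-5\right)} = \frac{1}{27 + \frac{1}{51} - 15} = \frac{1}{\frac{613}{51}} = \frac{51}{613}$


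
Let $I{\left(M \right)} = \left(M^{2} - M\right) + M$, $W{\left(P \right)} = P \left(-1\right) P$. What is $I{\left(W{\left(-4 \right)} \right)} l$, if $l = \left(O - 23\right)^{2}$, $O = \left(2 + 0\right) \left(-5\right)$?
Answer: $278784$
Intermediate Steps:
$W{\left(P \right)} = - P^{2}$ ($W{\left(P \right)} = - P P = - P^{2}$)
$I{\left(M \right)} = M^{2}$
$O = -10$ ($O = 2 \left(-5\right) = -10$)
$l = 1089$ ($l = \left(-10 - 23\right)^{2} = \left(-33\right)^{2} = 1089$)
$I{\left(W{\left(-4 \right)} \right)} l = \left(- \left(-4\right)^{2}\right)^{2} \cdot 1089 = \left(\left(-1\right) 16\right)^{2} \cdot 1089 = \left(-16\right)^{2} \cdot 1089 = 256 \cdot 1089 = 278784$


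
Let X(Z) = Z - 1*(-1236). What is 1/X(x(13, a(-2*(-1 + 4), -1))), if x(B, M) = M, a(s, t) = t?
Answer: 1/1235 ≈ 0.00080972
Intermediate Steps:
X(Z) = 1236 + Z (X(Z) = Z + 1236 = 1236 + Z)
1/X(x(13, a(-2*(-1 + 4), -1))) = 1/(1236 - 1) = 1/1235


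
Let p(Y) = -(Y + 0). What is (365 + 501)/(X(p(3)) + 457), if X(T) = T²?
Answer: 433/233 ≈ 1.8584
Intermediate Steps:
p(Y) = -Y
(365 + 501)/(X(p(3)) + 457) = (365 + 501)/((-1*3)² + 457) = 866/((-3)² + 457) = 866/(9 + 457) = 866/466 = 866*(1/466) = 433/233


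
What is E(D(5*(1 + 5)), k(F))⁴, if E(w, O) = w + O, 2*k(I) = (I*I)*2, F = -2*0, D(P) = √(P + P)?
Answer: 3600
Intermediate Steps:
D(P) = √2*√P (D(P) = √(2*P) = √2*√P)
F = 0
k(I) = I² (k(I) = ((I*I)*2)/2 = (I²*2)/2 = (2*I²)/2 = I²)
E(w, O) = O + w
E(D(5*(1 + 5)), k(F))⁴ = (0² + √2*√(5*(1 + 5)))⁴ = (0 + √2*√(5*6))⁴ = (0 + √2*√30)⁴ = (0 + 2*√15)⁴ = (2*√15)⁴ = 3600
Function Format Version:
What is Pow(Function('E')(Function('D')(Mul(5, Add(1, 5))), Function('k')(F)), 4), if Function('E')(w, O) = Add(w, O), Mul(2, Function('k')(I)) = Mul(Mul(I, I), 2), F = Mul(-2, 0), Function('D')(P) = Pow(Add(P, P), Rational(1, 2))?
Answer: 3600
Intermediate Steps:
Function('D')(P) = Mul(Pow(2, Rational(1, 2)), Pow(P, Rational(1, 2))) (Function('D')(P) = Pow(Mul(2, P), Rational(1, 2)) = Mul(Pow(2, Rational(1, 2)), Pow(P, Rational(1, 2))))
F = 0
Function('k')(I) = Pow(I, 2) (Function('k')(I) = Mul(Rational(1, 2), Mul(Mul(I, I), 2)) = Mul(Rational(1, 2), Mul(Pow(I, 2), 2)) = Mul(Rational(1, 2), Mul(2, Pow(I, 2))) = Pow(I, 2))
Function('E')(w, O) = Add(O, w)
Pow(Function('E')(Function('D')(Mul(5, Add(1, 5))), Function('k')(F)), 4) = Pow(Add(Pow(0, 2), Mul(Pow(2, Rational(1, 2)), Pow(Mul(5, Add(1, 5)), Rational(1, 2)))), 4) = Pow(Add(0, Mul(Pow(2, Rational(1, 2)), Pow(Mul(5, 6), Rational(1, 2)))), 4) = Pow(Add(0, Mul(Pow(2, Rational(1, 2)), Pow(30, Rational(1, 2)))), 4) = Pow(Add(0, Mul(2, Pow(15, Rational(1, 2)))), 4) = Pow(Mul(2, Pow(15, Rational(1, 2))), 4) = 3600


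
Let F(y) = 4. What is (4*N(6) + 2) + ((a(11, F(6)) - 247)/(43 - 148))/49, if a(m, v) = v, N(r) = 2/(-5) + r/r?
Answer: 7627/1715 ≈ 4.4472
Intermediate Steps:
N(r) = ⅗ (N(r) = 2*(-⅕) + 1 = -⅖ + 1 = ⅗)
(4*N(6) + 2) + ((a(11, F(6)) - 247)/(43 - 148))/49 = (4*(⅗) + 2) + ((4 - 247)/(43 - 148))/49 = (12/5 + 2) - 243/(-105)*(1/49) = 22/5 - 243*(-1/105)*(1/49) = 22/5 + (81/35)*(1/49) = 22/5 + 81/1715 = 7627/1715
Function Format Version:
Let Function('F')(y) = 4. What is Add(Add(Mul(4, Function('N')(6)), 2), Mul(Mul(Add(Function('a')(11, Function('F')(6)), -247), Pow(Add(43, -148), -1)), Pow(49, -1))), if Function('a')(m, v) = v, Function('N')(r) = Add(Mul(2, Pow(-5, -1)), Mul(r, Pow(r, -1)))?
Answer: Rational(7627, 1715) ≈ 4.4472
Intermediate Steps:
Function('N')(r) = Rational(3, 5) (Function('N')(r) = Add(Mul(2, Rational(-1, 5)), 1) = Add(Rational(-2, 5), 1) = Rational(3, 5))
Add(Add(Mul(4, Function('N')(6)), 2), Mul(Mul(Add(Function('a')(11, Function('F')(6)), -247), Pow(Add(43, -148), -1)), Pow(49, -1))) = Add(Add(Mul(4, Rational(3, 5)), 2), Mul(Mul(Add(4, -247), Pow(Add(43, -148), -1)), Pow(49, -1))) = Add(Add(Rational(12, 5), 2), Mul(Mul(-243, Pow(-105, -1)), Rational(1, 49))) = Add(Rational(22, 5), Mul(Mul(-243, Rational(-1, 105)), Rational(1, 49))) = Add(Rational(22, 5), Mul(Rational(81, 35), Rational(1, 49))) = Add(Rational(22, 5), Rational(81, 1715)) = Rational(7627, 1715)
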